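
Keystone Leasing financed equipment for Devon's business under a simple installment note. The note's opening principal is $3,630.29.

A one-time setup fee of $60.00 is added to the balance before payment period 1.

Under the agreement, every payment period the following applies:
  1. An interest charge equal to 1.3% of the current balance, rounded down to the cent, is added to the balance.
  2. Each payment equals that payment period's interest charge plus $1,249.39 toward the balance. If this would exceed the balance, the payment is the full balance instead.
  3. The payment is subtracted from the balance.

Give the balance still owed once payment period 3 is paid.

Payment period 1: opening $3,690.29; interest $47.97 → $3,738.26; payment $1,297.36; balance $2,440.90
Payment period 2: opening $2,440.90; interest $31.73 → $2,472.63; payment $1,281.12; balance $1,191.51
Payment period 3: opening $1,191.51; interest $15.48 → $1,206.99; payment $1,206.99; balance $0.00

$0.00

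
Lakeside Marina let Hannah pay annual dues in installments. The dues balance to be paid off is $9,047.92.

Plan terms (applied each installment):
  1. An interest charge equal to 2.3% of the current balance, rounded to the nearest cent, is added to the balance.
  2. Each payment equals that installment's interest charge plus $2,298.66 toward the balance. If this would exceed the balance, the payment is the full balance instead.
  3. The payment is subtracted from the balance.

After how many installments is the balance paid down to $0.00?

4

# | Opening | Interest | Payment | End bal
1 | $9,047.92 | $208.10 | $2,506.76 | $6,749.26
2 | $6,749.26 | $155.23 | $2,453.89 | $4,450.60
3 | $4,450.60 | $102.36 | $2,401.02 | $2,151.94
4 | $2,151.94 | $49.49 | $2,201.43 | $0.00
Balance reaches $0.00 in installment 4.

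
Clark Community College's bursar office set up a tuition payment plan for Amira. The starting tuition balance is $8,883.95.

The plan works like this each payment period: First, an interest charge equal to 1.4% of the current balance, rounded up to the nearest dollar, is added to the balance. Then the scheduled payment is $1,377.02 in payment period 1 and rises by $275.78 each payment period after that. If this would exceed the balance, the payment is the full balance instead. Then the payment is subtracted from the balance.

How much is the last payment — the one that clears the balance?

$2,129.19

Payment period 1: opening $8,883.95; interest $125.00 → $9,008.95; payment $1,377.02; balance $7,631.93
Payment period 2: opening $7,631.93; interest $107.00 → $7,738.93; payment $1,652.80; balance $6,086.13
Payment period 3: opening $6,086.13; interest $86.00 → $6,172.13; payment $1,928.58; balance $4,243.55
Payment period 4: opening $4,243.55; interest $60.00 → $4,303.55; payment $2,204.36; balance $2,099.19
Payment period 5: opening $2,099.19; interest $30.00 → $2,129.19; payment $2,129.19; balance $0.00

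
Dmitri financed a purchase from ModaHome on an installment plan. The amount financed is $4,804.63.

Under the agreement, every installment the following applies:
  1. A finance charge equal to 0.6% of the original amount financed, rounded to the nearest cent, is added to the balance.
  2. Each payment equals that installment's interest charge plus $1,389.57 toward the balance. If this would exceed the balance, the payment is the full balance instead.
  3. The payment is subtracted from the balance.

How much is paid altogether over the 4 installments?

Installment 1: $4,804.63 +$28.83 interest = $4,833.46; pay $1,418.40 → $3,415.06
Installment 2: $3,415.06 +$28.83 interest = $3,443.89; pay $1,418.40 → $2,025.49
Installment 3: $2,025.49 +$28.83 interest = $2,054.32; pay $1,418.40 → $635.92
Installment 4: $635.92 +$28.83 interest = $664.75; pay $664.75 → $0.00
Total paid: $4,919.95

$4,919.95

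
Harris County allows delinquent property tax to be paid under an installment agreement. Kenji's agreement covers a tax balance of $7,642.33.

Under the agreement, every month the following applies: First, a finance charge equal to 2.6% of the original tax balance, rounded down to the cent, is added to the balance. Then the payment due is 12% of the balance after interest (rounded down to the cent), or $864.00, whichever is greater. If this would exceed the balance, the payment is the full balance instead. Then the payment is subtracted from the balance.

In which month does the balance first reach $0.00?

Month 1: opening $7,642.33; interest $198.70 → $7,841.03; payment $940.92; balance $6,900.11
Month 2: opening $6,900.11; interest $198.70 → $7,098.81; payment $864.00; balance $6,234.81
Month 3: opening $6,234.81; interest $198.70 → $6,433.51; payment $864.00; balance $5,569.51
Month 4: opening $5,569.51; interest $198.70 → $5,768.21; payment $864.00; balance $4,904.21
Month 5: opening $4,904.21; interest $198.70 → $5,102.91; payment $864.00; balance $4,238.91
Month 6: opening $4,238.91; interest $198.70 → $4,437.61; payment $864.00; balance $3,573.61
Month 7: opening $3,573.61; interest $198.70 → $3,772.31; payment $864.00; balance $2,908.31
Month 8: opening $2,908.31; interest $198.70 → $3,107.01; payment $864.00; balance $2,243.01
Month 9: opening $2,243.01; interest $198.70 → $2,441.71; payment $864.00; balance $1,577.71
Month 10: opening $1,577.71; interest $198.70 → $1,776.41; payment $864.00; balance $912.41
Month 11: opening $912.41; interest $198.70 → $1,111.11; payment $864.00; balance $247.11
Month 12: opening $247.11; interest $198.70 → $445.81; payment $445.81; balance $0.00
Balance reaches $0.00 in month 12.

12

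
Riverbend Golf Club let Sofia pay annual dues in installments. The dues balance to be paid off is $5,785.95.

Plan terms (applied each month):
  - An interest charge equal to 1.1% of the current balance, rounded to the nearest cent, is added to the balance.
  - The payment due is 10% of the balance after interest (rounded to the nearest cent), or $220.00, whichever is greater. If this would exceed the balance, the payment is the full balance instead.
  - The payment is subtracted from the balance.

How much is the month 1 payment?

$584.96

Month 1: opening $5,785.95; interest $63.65 → $5,849.60; payment $584.96; balance $5,264.64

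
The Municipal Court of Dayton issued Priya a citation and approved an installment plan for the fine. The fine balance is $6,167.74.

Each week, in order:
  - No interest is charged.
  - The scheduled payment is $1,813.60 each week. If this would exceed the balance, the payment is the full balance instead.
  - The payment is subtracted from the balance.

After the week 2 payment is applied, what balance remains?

$2,540.54

Week 1: opening $6,167.74; payment $1,813.60; balance $4,354.14
Week 2: opening $4,354.14; payment $1,813.60; balance $2,540.54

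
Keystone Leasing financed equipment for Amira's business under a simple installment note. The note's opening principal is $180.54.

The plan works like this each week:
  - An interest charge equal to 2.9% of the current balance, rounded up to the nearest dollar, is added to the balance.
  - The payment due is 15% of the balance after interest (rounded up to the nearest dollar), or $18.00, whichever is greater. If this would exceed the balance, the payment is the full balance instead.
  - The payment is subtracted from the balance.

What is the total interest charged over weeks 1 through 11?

Week 1: opening $180.54; interest $6.00 → $186.54; payment $28.00; balance $158.54
Week 2: opening $158.54; interest $5.00 → $163.54; payment $25.00; balance $138.54
Week 3: opening $138.54; interest $5.00 → $143.54; payment $22.00; balance $121.54
Week 4: opening $121.54; interest $4.00 → $125.54; payment $19.00; balance $106.54
Week 5: opening $106.54; interest $4.00 → $110.54; payment $18.00; balance $92.54
Week 6: opening $92.54; interest $3.00 → $95.54; payment $18.00; balance $77.54
Week 7: opening $77.54; interest $3.00 → $80.54; payment $18.00; balance $62.54
Week 8: opening $62.54; interest $2.00 → $64.54; payment $18.00; balance $46.54
Week 9: opening $46.54; interest $2.00 → $48.54; payment $18.00; balance $30.54
Week 10: opening $30.54; interest $1.00 → $31.54; payment $18.00; balance $13.54
Week 11: opening $13.54; interest $1.00 → $14.54; payment $14.54; balance $0.00
Total interest: $6.00 + $5.00 + $5.00 + $4.00 + $4.00 + $3.00 + $3.00 + $2.00 + $2.00 + $1.00 + $1.00 = $36.00

$36.00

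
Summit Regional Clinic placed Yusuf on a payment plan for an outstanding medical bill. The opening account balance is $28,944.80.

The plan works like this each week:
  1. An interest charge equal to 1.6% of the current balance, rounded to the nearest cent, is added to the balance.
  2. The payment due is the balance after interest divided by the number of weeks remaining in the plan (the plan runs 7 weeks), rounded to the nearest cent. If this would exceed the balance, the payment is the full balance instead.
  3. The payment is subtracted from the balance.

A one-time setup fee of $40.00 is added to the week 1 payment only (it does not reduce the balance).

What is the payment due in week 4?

$4,406.03

Week 1: opening $28,944.80; interest $463.12 → $29,407.92; payment $4,201.13 (+ $40.00 fee); balance $25,206.79
Week 2: opening $25,206.79; interest $403.31 → $25,610.10; payment $4,268.35; balance $21,341.75
Week 3: opening $21,341.75; interest $341.47 → $21,683.22; payment $4,336.64; balance $17,346.58
Week 4: opening $17,346.58; interest $277.55 → $17,624.13; payment $4,406.03; balance $13,218.10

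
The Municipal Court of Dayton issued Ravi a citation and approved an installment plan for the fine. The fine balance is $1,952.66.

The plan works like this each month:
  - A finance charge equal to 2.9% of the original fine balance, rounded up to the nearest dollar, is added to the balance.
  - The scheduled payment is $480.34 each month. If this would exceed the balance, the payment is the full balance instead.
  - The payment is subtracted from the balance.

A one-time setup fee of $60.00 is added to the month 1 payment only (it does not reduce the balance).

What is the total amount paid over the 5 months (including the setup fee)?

$2,297.66

Month 1: opening $1,952.66; interest $57.00 → $2,009.66; payment $480.34 (+ $60.00 fee); balance $1,529.32
Month 2: opening $1,529.32; interest $57.00 → $1,586.32; payment $480.34; balance $1,105.98
Month 3: opening $1,105.98; interest $57.00 → $1,162.98; payment $480.34; balance $682.64
Month 4: opening $682.64; interest $57.00 → $739.64; payment $480.34; balance $259.30
Month 5: opening $259.30; interest $57.00 → $316.30; payment $316.30; balance $0.00
Total paid: $2,297.66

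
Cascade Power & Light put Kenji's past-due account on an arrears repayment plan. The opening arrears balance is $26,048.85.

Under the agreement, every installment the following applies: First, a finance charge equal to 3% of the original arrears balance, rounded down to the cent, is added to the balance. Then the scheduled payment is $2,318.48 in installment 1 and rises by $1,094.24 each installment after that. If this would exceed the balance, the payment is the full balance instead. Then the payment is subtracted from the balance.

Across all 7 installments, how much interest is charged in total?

$5,470.22

Installment 1: opening $26,048.85; interest $781.46 → $26,830.31; payment $2,318.48; balance $24,511.83
Installment 2: opening $24,511.83; interest $781.46 → $25,293.29; payment $3,412.72; balance $21,880.57
Installment 3: opening $21,880.57; interest $781.46 → $22,662.03; payment $4,506.96; balance $18,155.07
Installment 4: opening $18,155.07; interest $781.46 → $18,936.53; payment $5,601.20; balance $13,335.33
Installment 5: opening $13,335.33; interest $781.46 → $14,116.79; payment $6,695.44; balance $7,421.35
Installment 6: opening $7,421.35; interest $781.46 → $8,202.81; payment $7,789.68; balance $413.13
Installment 7: opening $413.13; interest $781.46 → $1,194.59; payment $1,194.59; balance $0.00
Total interest: $781.46 + $781.46 + $781.46 + $781.46 + $781.46 + $781.46 + $781.46 = $5,470.22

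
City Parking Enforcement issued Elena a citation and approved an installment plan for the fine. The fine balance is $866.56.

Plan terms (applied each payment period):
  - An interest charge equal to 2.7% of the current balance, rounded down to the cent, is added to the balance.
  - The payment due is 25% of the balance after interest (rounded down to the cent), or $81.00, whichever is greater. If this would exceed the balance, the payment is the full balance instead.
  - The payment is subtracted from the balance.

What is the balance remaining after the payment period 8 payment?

Payment period 1: $866.56 +$23.39 interest = $889.95; pay $222.48 → $667.47
Payment period 2: $667.47 +$18.02 interest = $685.49; pay $171.37 → $514.12
Payment period 3: $514.12 +$13.88 interest = $528.00; pay $132.00 → $396.00
Payment period 4: $396.00 +$10.69 interest = $406.69; pay $101.67 → $305.02
Payment period 5: $305.02 +$8.23 interest = $313.25; pay $81.00 → $232.25
Payment period 6: $232.25 +$6.27 interest = $238.52; pay $81.00 → $157.52
Payment period 7: $157.52 +$4.25 interest = $161.77; pay $81.00 → $80.77
Payment period 8: $80.77 +$2.18 interest = $82.95; pay $81.00 → $1.95

$1.95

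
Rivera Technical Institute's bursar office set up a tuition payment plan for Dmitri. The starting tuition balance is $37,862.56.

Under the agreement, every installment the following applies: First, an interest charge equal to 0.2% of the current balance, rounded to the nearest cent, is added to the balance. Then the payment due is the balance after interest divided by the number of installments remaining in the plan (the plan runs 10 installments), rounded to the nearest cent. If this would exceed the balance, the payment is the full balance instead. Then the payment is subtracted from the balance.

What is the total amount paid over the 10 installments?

Installment 1: opening $37,862.56; interest $75.73 → $37,938.29; payment $3,793.83; balance $34,144.46
Installment 2: opening $34,144.46; interest $68.29 → $34,212.75; payment $3,801.42; balance $30,411.33
Installment 3: opening $30,411.33; interest $60.82 → $30,472.15; payment $3,809.02; balance $26,663.13
Installment 4: opening $26,663.13; interest $53.33 → $26,716.46; payment $3,816.64; balance $22,899.82
Installment 5: opening $22,899.82; interest $45.80 → $22,945.62; payment $3,824.27; balance $19,121.35
Installment 6: opening $19,121.35; interest $38.24 → $19,159.59; payment $3,831.92; balance $15,327.67
Installment 7: opening $15,327.67; interest $30.66 → $15,358.33; payment $3,839.58; balance $11,518.75
Installment 8: opening $11,518.75; interest $23.04 → $11,541.79; payment $3,847.26; balance $7,694.53
Installment 9: opening $7,694.53; interest $15.39 → $7,709.92; payment $3,854.96; balance $3,854.96
Installment 10: opening $3,854.96; interest $7.71 → $3,862.67; payment $3,862.67; balance $0.00
Total paid: $38,281.57

$38,281.57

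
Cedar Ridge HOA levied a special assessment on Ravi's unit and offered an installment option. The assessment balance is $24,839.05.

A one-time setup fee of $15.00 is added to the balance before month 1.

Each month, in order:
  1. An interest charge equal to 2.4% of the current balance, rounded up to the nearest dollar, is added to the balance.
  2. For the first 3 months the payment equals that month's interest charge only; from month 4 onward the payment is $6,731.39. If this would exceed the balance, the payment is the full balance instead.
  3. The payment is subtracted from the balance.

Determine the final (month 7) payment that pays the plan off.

# | Opening | Interest | Payment | End bal
1 | $24,854.05 | $597.00 | $597.00 | $24,854.05
2 | $24,854.05 | $597.00 | $597.00 | $24,854.05
3 | $24,854.05 | $597.00 | $597.00 | $24,854.05
4 | $24,854.05 | $597.00 | $6,731.39 | $18,719.66
5 | $18,719.66 | $450.00 | $6,731.39 | $12,438.27
6 | $12,438.27 | $299.00 | $6,731.39 | $6,005.88
7 | $6,005.88 | $145.00 | $6,150.88 | $0.00

$6,150.88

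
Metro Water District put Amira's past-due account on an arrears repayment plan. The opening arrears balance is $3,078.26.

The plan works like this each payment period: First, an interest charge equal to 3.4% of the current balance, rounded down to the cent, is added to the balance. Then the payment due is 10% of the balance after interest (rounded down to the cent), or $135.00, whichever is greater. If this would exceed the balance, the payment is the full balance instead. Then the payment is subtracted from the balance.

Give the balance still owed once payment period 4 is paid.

Payment period 1: opening $3,078.26; interest $104.66 → $3,182.92; payment $318.29; balance $2,864.63
Payment period 2: opening $2,864.63; interest $97.39 → $2,962.02; payment $296.20; balance $2,665.82
Payment period 3: opening $2,665.82; interest $90.63 → $2,756.45; payment $275.64; balance $2,480.81
Payment period 4: opening $2,480.81; interest $84.34 → $2,565.15; payment $256.51; balance $2,308.64

$2,308.64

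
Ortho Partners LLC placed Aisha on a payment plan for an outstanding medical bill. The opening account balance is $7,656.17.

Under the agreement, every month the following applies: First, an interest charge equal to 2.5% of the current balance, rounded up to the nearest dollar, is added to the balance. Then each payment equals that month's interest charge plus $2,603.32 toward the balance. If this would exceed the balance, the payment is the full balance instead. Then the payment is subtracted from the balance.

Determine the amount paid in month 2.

# | Opening | Interest | Payment | End bal
1 | $7,656.17 | $192.00 | $2,795.32 | $5,052.85
2 | $5,052.85 | $127.00 | $2,730.32 | $2,449.53

$2,730.32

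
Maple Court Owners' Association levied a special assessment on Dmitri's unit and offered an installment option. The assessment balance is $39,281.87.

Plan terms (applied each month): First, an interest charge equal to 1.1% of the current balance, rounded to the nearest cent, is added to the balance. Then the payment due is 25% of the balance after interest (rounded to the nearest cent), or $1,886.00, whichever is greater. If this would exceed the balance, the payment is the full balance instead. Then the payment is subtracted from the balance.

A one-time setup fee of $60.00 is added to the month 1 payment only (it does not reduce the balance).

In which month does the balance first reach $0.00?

# | Opening | Interest | Payment | Fee | End bal
1 | $39,281.87 | $432.10 | $9,928.49 | $60.00 | $29,785.48
2 | $29,785.48 | $327.64 | $7,528.28 | — | $22,584.84
3 | $22,584.84 | $248.43 | $5,708.32 | — | $17,124.95
4 | $17,124.95 | $188.37 | $4,328.33 | — | $12,984.99
5 | $12,984.99 | $142.83 | $3,281.96 | — | $9,845.86
6 | $9,845.86 | $108.30 | $2,488.54 | — | $7,465.62
7 | $7,465.62 | $82.12 | $1,886.94 | — | $5,660.80
8 | $5,660.80 | $62.27 | $1,886.00 | — | $3,837.07
9 | $3,837.07 | $42.21 | $1,886.00 | — | $1,993.28
10 | $1,993.28 | $21.93 | $1,886.00 | — | $129.21
11 | $129.21 | $1.42 | $130.63 | — | $0.00
Balance reaches $0.00 in month 11.

11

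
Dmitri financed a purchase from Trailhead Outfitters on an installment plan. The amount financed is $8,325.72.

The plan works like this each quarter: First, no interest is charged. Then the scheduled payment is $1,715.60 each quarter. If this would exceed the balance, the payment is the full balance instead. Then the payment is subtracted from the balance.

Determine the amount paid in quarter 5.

Quarter 1: $8,325.72 − $1,715.60 → $6,610.12
Quarter 2: $6,610.12 − $1,715.60 → $4,894.52
Quarter 3: $4,894.52 − $1,715.60 → $3,178.92
Quarter 4: $3,178.92 − $1,715.60 → $1,463.32
Quarter 5: $1,463.32 − $1,463.32 → $0.00

$1,463.32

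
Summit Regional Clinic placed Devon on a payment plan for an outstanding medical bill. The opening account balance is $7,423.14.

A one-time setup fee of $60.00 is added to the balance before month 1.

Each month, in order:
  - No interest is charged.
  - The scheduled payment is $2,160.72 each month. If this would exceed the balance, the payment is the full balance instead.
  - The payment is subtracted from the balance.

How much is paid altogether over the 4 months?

Month 1: $7,483.14 − $2,160.72 → $5,322.42
Month 2: $5,322.42 − $2,160.72 → $3,161.70
Month 3: $3,161.70 − $2,160.72 → $1,000.98
Month 4: $1,000.98 − $1,000.98 → $0.00
Total paid: $7,483.14

$7,483.14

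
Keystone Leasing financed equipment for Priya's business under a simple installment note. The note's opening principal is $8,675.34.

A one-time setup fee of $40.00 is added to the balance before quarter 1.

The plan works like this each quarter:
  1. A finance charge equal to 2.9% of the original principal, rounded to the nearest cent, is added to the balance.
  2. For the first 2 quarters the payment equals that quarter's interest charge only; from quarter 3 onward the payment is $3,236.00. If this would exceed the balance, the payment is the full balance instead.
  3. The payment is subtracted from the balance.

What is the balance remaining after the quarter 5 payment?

$0.00

# | Opening | Interest | Payment | End bal
1 | $8,715.34 | $251.58 | $251.58 | $8,715.34
2 | $8,715.34 | $251.58 | $251.58 | $8,715.34
3 | $8,715.34 | $251.58 | $3,236.00 | $5,730.92
4 | $5,730.92 | $251.58 | $3,236.00 | $2,746.50
5 | $2,746.50 | $251.58 | $2,998.08 | $0.00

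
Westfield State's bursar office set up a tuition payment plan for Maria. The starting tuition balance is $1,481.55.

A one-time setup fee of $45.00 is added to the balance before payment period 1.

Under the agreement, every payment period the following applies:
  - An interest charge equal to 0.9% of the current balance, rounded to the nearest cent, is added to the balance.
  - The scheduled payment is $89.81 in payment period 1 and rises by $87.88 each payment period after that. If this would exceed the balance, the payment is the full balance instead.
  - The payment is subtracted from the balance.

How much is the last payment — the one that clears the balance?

$254.81

# | Opening | Interest | Payment | End bal
1 | $1,526.55 | $13.74 | $89.81 | $1,450.48
2 | $1,450.48 | $13.05 | $177.69 | $1,285.84
3 | $1,285.84 | $11.57 | $265.57 | $1,031.84
4 | $1,031.84 | $9.29 | $353.45 | $687.68
5 | $687.68 | $6.19 | $441.33 | $252.54
6 | $252.54 | $2.27 | $254.81 | $0.00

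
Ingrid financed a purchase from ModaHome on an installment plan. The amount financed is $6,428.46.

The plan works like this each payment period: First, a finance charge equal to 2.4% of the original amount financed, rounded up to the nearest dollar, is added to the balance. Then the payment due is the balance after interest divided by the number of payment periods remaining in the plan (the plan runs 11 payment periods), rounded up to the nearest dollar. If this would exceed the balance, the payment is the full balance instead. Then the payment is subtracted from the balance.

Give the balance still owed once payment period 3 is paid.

Payment period 1: opening $6,428.46; interest $155.00 → $6,583.46; payment $599.00; balance $5,984.46
Payment period 2: opening $5,984.46; interest $155.00 → $6,139.46; payment $614.00; balance $5,525.46
Payment period 3: opening $5,525.46; interest $155.00 → $5,680.46; payment $632.00; balance $5,048.46

$5,048.46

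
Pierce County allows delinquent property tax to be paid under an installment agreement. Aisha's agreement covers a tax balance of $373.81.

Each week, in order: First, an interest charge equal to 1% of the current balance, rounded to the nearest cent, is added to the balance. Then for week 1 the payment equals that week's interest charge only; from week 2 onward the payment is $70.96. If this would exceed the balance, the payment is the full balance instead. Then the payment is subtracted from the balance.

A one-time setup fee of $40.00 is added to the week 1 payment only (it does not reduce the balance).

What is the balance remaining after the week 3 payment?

# | Opening | Interest | Payment | Fee | End bal
1 | $373.81 | $3.74 | $3.74 | $40.00 | $373.81
2 | $373.81 | $3.74 | $70.96 | — | $306.59
3 | $306.59 | $3.07 | $70.96 | — | $238.70

$238.70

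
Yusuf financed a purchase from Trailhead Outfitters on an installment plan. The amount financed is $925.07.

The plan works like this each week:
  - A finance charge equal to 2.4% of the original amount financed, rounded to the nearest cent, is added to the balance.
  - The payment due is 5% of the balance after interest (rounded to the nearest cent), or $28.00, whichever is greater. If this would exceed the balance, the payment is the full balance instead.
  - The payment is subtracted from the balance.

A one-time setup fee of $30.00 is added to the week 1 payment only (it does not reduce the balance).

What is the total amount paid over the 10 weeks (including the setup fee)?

Week 1: $925.07 +$22.20 interest = $947.27; pay $47.36 (+ $30.00 fee) → $899.91
Week 2: $899.91 +$22.20 interest = $922.11; pay $46.11 → $876.00
Week 3: $876.00 +$22.20 interest = $898.20; pay $44.91 → $853.29
Week 4: $853.29 +$22.20 interest = $875.49; pay $43.77 → $831.72
Week 5: $831.72 +$22.20 interest = $853.92; pay $42.70 → $811.22
Week 6: $811.22 +$22.20 interest = $833.42; pay $41.67 → $791.75
Week 7: $791.75 +$22.20 interest = $813.95; pay $40.70 → $773.25
Week 8: $773.25 +$22.20 interest = $795.45; pay $39.77 → $755.68
Week 9: $755.68 +$22.20 interest = $777.88; pay $38.89 → $738.99
Week 10: $738.99 +$22.20 interest = $761.19; pay $38.06 → $723.13
Total paid: $453.94

$453.94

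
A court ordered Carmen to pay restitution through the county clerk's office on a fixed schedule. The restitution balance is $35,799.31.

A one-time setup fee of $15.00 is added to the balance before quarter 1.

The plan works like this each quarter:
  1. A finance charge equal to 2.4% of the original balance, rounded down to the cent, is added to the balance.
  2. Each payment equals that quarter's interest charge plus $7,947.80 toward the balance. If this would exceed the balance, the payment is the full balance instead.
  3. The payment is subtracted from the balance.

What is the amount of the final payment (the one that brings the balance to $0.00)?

$4,882.29

Quarter 1: $35,814.31 +$859.18 interest = $36,673.49; pay $8,806.98 → $27,866.51
Quarter 2: $27,866.51 +$859.18 interest = $28,725.69; pay $8,806.98 → $19,918.71
Quarter 3: $19,918.71 +$859.18 interest = $20,777.89; pay $8,806.98 → $11,970.91
Quarter 4: $11,970.91 +$859.18 interest = $12,830.09; pay $8,806.98 → $4,023.11
Quarter 5: $4,023.11 +$859.18 interest = $4,882.29; pay $4,882.29 → $0.00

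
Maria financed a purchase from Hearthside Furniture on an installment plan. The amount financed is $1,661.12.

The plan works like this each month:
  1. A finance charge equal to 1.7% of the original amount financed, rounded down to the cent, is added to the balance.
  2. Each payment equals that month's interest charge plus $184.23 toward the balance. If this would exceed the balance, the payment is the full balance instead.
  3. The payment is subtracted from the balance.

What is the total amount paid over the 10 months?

Month 1: $1,661.12 +$28.23 interest = $1,689.35; pay $212.46 → $1,476.89
Month 2: $1,476.89 +$28.23 interest = $1,505.12; pay $212.46 → $1,292.66
Month 3: $1,292.66 +$28.23 interest = $1,320.89; pay $212.46 → $1,108.43
Month 4: $1,108.43 +$28.23 interest = $1,136.66; pay $212.46 → $924.20
Month 5: $924.20 +$28.23 interest = $952.43; pay $212.46 → $739.97
Month 6: $739.97 +$28.23 interest = $768.20; pay $212.46 → $555.74
Month 7: $555.74 +$28.23 interest = $583.97; pay $212.46 → $371.51
Month 8: $371.51 +$28.23 interest = $399.74; pay $212.46 → $187.28
Month 9: $187.28 +$28.23 interest = $215.51; pay $212.46 → $3.05
Month 10: $3.05 +$28.23 interest = $31.28; pay $31.28 → $0.00
Total paid: $1,943.42

$1,943.42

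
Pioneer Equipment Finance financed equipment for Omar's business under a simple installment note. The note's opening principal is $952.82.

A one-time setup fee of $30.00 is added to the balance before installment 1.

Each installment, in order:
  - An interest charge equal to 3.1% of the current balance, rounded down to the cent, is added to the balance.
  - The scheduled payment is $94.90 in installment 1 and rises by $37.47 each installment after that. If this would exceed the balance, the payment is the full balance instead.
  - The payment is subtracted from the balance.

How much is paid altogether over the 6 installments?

$1,110.57

Installment 1: $982.82 +$30.46 interest = $1,013.28; pay $94.90 → $918.38
Installment 2: $918.38 +$28.46 interest = $946.84; pay $132.37 → $814.47
Installment 3: $814.47 +$25.24 interest = $839.71; pay $169.84 → $669.87
Installment 4: $669.87 +$20.76 interest = $690.63; pay $207.31 → $483.32
Installment 5: $483.32 +$14.98 interest = $498.30; pay $244.78 → $253.52
Installment 6: $253.52 +$7.85 interest = $261.37; pay $261.37 → $0.00
Total paid: $1,110.57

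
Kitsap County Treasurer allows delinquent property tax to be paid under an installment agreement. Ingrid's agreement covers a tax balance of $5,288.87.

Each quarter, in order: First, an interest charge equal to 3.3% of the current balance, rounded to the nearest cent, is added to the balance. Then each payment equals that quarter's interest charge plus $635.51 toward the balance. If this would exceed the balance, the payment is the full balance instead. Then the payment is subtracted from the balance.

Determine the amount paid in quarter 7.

Quarter 1: opening $5,288.87; interest $174.53 → $5,463.40; payment $810.04; balance $4,653.36
Quarter 2: opening $4,653.36; interest $153.56 → $4,806.92; payment $789.07; balance $4,017.85
Quarter 3: opening $4,017.85; interest $132.59 → $4,150.44; payment $768.10; balance $3,382.34
Quarter 4: opening $3,382.34; interest $111.62 → $3,493.96; payment $747.13; balance $2,746.83
Quarter 5: opening $2,746.83; interest $90.65 → $2,837.48; payment $726.16; balance $2,111.32
Quarter 6: opening $2,111.32; interest $69.67 → $2,180.99; payment $705.18; balance $1,475.81
Quarter 7: opening $1,475.81; interest $48.70 → $1,524.51; payment $684.21; balance $840.30

$684.21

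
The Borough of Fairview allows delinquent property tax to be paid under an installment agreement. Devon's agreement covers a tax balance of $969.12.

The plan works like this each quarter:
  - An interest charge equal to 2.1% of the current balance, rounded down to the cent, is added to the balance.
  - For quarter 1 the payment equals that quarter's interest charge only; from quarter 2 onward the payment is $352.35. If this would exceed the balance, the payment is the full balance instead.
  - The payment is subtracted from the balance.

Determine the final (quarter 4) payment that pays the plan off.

$304.40

Quarter 1: $969.12 +$20.35 interest = $989.47; pay $20.35 → $969.12
Quarter 2: $969.12 +$20.35 interest = $989.47; pay $352.35 → $637.12
Quarter 3: $637.12 +$13.37 interest = $650.49; pay $352.35 → $298.14
Quarter 4: $298.14 +$6.26 interest = $304.40; pay $304.40 → $0.00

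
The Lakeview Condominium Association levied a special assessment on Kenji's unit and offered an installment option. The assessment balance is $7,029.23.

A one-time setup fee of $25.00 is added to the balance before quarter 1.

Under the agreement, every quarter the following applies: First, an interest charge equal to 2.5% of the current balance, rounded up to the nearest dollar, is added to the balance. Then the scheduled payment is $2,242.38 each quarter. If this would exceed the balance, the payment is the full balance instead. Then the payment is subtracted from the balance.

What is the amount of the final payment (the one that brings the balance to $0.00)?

$719.09

Quarter 1: opening $7,054.23; interest $177.00 → $7,231.23; payment $2,242.38; balance $4,988.85
Quarter 2: opening $4,988.85; interest $125.00 → $5,113.85; payment $2,242.38; balance $2,871.47
Quarter 3: opening $2,871.47; interest $72.00 → $2,943.47; payment $2,242.38; balance $701.09
Quarter 4: opening $701.09; interest $18.00 → $719.09; payment $719.09; balance $0.00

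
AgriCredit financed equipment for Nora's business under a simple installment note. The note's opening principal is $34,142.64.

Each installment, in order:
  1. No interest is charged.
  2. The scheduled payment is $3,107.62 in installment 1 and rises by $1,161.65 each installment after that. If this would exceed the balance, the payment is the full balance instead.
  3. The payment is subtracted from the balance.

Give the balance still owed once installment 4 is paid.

Installment 1: opening $34,142.64; payment $3,107.62; balance $31,035.02
Installment 2: opening $31,035.02; payment $4,269.27; balance $26,765.75
Installment 3: opening $26,765.75; payment $5,430.92; balance $21,334.83
Installment 4: opening $21,334.83; payment $6,592.57; balance $14,742.26

$14,742.26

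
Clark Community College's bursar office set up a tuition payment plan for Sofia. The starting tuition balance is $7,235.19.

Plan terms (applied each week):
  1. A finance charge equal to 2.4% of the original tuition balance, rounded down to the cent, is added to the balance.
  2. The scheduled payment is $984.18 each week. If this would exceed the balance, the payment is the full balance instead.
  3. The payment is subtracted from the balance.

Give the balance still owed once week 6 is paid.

$2,371.95

Week 1: opening $7,235.19; interest $173.64 → $7,408.83; payment $984.18; balance $6,424.65
Week 2: opening $6,424.65; interest $173.64 → $6,598.29; payment $984.18; balance $5,614.11
Week 3: opening $5,614.11; interest $173.64 → $5,787.75; payment $984.18; balance $4,803.57
Week 4: opening $4,803.57; interest $173.64 → $4,977.21; payment $984.18; balance $3,993.03
Week 5: opening $3,993.03; interest $173.64 → $4,166.67; payment $984.18; balance $3,182.49
Week 6: opening $3,182.49; interest $173.64 → $3,356.13; payment $984.18; balance $2,371.95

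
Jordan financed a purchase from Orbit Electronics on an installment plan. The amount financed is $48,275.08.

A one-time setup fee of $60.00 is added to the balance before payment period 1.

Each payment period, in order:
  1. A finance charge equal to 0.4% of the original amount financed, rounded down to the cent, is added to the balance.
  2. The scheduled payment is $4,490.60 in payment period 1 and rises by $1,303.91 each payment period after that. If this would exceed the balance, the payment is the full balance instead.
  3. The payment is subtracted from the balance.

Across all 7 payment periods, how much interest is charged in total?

Payment period 1: opening $48,335.08; interest $193.10 → $48,528.18; payment $4,490.60; balance $44,037.58
Payment period 2: opening $44,037.58; interest $193.10 → $44,230.68; payment $5,794.51; balance $38,436.17
Payment period 3: opening $38,436.17; interest $193.10 → $38,629.27; payment $7,098.42; balance $31,530.85
Payment period 4: opening $31,530.85; interest $193.10 → $31,723.95; payment $8,402.33; balance $23,321.62
Payment period 5: opening $23,321.62; interest $193.10 → $23,514.72; payment $9,706.24; balance $13,808.48
Payment period 6: opening $13,808.48; interest $193.10 → $14,001.58; payment $11,010.15; balance $2,991.43
Payment period 7: opening $2,991.43; interest $193.10 → $3,184.53; payment $3,184.53; balance $0.00
Total interest: $193.10 + $193.10 + $193.10 + $193.10 + $193.10 + $193.10 + $193.10 = $1,351.70

$1,351.70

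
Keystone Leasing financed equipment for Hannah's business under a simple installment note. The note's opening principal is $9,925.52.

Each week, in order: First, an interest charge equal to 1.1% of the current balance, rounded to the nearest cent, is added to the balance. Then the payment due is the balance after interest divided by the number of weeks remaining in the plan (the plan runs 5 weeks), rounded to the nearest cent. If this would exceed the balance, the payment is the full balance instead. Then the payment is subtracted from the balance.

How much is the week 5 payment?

# | Opening | Interest | Payment | End bal
1 | $9,925.52 | $109.18 | $2,006.94 | $8,027.76
2 | $8,027.76 | $88.31 | $2,029.02 | $6,087.05
3 | $6,087.05 | $66.96 | $2,051.34 | $4,102.67
4 | $4,102.67 | $45.13 | $2,073.90 | $2,073.90
5 | $2,073.90 | $22.81 | $2,096.71 | $0.00

$2,096.71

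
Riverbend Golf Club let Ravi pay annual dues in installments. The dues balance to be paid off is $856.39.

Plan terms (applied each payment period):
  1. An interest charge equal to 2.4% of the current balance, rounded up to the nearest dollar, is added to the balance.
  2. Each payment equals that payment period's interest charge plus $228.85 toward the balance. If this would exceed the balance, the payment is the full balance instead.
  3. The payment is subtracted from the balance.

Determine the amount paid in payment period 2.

$244.85

Payment period 1: $856.39 +$21.00 interest = $877.39; pay $249.85 → $627.54
Payment period 2: $627.54 +$16.00 interest = $643.54; pay $244.85 → $398.69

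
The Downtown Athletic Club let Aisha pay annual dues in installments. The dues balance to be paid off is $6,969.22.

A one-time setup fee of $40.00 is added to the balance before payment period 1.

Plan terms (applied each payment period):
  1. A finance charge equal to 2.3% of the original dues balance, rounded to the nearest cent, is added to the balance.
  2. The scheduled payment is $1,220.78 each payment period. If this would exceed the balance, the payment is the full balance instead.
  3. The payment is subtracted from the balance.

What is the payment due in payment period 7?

$806.57

Payment period 1: opening $7,009.22; interest $160.29 → $7,169.51; payment $1,220.78; balance $5,948.73
Payment period 2: opening $5,948.73; interest $160.29 → $6,109.02; payment $1,220.78; balance $4,888.24
Payment period 3: opening $4,888.24; interest $160.29 → $5,048.53; payment $1,220.78; balance $3,827.75
Payment period 4: opening $3,827.75; interest $160.29 → $3,988.04; payment $1,220.78; balance $2,767.26
Payment period 5: opening $2,767.26; interest $160.29 → $2,927.55; payment $1,220.78; balance $1,706.77
Payment period 6: opening $1,706.77; interest $160.29 → $1,867.06; payment $1,220.78; balance $646.28
Payment period 7: opening $646.28; interest $160.29 → $806.57; payment $806.57; balance $0.00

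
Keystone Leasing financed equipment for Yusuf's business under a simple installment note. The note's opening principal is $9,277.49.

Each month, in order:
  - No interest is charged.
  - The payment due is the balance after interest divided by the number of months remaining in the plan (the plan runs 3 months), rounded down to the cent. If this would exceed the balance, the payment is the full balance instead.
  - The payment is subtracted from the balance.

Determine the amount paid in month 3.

$3,092.50

Month 1: opening $9,277.49; payment $3,092.49; balance $6,185.00
Month 2: opening $6,185.00; payment $3,092.50; balance $3,092.50
Month 3: opening $3,092.50; payment $3,092.50; balance $0.00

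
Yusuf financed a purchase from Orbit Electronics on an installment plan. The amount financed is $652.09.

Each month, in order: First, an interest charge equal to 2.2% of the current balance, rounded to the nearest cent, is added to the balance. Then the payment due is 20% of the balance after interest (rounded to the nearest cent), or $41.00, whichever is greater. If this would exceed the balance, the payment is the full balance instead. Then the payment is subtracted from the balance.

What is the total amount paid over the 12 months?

Month 1: $652.09 +$14.35 interest = $666.44; pay $133.29 → $533.15
Month 2: $533.15 +$11.73 interest = $544.88; pay $108.98 → $435.90
Month 3: $435.90 +$9.59 interest = $445.49; pay $89.10 → $356.39
Month 4: $356.39 +$7.84 interest = $364.23; pay $72.85 → $291.38
Month 5: $291.38 +$6.41 interest = $297.79; pay $59.56 → $238.23
Month 6: $238.23 +$5.24 interest = $243.47; pay $48.69 → $194.78
Month 7: $194.78 +$4.29 interest = $199.07; pay $41.00 → $158.07
Month 8: $158.07 +$3.48 interest = $161.55; pay $41.00 → $120.55
Month 9: $120.55 +$2.65 interest = $123.20; pay $41.00 → $82.20
Month 10: $82.20 +$1.81 interest = $84.01; pay $41.00 → $43.01
Month 11: $43.01 +$0.95 interest = $43.96; pay $41.00 → $2.96
Month 12: $2.96 +$0.07 interest = $3.03; pay $3.03 → $0.00
Total paid: $720.50

$720.50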